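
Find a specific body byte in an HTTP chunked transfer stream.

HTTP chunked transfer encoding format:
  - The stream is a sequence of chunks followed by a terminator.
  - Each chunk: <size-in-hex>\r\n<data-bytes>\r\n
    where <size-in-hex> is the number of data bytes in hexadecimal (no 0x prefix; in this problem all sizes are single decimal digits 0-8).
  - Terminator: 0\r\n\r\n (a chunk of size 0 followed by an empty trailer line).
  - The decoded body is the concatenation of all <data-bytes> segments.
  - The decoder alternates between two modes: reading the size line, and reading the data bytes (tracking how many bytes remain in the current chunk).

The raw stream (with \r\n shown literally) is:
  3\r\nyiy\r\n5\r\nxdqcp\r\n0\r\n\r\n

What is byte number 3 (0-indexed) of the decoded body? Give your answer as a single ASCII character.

Answer: x

Derivation:
Chunk 1: stream[0..1]='3' size=0x3=3, data at stream[3..6]='yiy' -> body[0..3], body so far='yiy'
Chunk 2: stream[8..9]='5' size=0x5=5, data at stream[11..16]='xdqcp' -> body[3..8], body so far='yiyxdqcp'
Chunk 3: stream[18..19]='0' size=0 (terminator). Final body='yiyxdqcp' (8 bytes)
Body byte 3 = 'x'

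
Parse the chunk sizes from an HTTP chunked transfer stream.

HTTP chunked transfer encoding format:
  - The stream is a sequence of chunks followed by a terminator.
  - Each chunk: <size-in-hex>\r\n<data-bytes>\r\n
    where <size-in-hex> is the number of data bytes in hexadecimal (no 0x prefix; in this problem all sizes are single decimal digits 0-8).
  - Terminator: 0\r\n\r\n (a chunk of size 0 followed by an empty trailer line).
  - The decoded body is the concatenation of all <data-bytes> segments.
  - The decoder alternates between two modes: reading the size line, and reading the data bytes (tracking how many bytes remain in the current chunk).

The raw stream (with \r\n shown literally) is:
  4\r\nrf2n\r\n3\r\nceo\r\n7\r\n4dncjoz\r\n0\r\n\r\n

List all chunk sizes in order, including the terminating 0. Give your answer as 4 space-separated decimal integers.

Answer: 4 3 7 0

Derivation:
Chunk 1: stream[0..1]='4' size=0x4=4, data at stream[3..7]='rf2n' -> body[0..4], body so far='rf2n'
Chunk 2: stream[9..10]='3' size=0x3=3, data at stream[12..15]='ceo' -> body[4..7], body so far='rf2nceo'
Chunk 3: stream[17..18]='7' size=0x7=7, data at stream[20..27]='4dncjoz' -> body[7..14], body so far='rf2nceo4dncjoz'
Chunk 4: stream[29..30]='0' size=0 (terminator). Final body='rf2nceo4dncjoz' (14 bytes)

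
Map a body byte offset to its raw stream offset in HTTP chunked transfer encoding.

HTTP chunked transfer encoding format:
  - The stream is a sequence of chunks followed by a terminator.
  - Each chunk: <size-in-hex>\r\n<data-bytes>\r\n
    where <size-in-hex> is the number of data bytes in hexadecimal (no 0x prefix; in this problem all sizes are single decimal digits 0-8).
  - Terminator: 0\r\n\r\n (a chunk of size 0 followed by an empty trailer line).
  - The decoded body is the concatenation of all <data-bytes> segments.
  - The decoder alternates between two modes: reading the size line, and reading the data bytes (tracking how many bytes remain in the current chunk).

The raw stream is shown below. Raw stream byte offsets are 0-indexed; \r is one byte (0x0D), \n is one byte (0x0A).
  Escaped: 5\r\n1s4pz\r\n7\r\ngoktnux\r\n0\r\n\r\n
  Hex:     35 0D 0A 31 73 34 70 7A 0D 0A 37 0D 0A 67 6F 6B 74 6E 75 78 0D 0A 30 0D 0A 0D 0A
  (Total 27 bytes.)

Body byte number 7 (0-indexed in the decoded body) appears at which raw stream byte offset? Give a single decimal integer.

Chunk 1: stream[0..1]='5' size=0x5=5, data at stream[3..8]='1s4pz' -> body[0..5], body so far='1s4pz'
Chunk 2: stream[10..11]='7' size=0x7=7, data at stream[13..20]='goktnux' -> body[5..12], body so far='1s4pzgoktnux'
Chunk 3: stream[22..23]='0' size=0 (terminator). Final body='1s4pzgoktnux' (12 bytes)
Body byte 7 at stream offset 15

Answer: 15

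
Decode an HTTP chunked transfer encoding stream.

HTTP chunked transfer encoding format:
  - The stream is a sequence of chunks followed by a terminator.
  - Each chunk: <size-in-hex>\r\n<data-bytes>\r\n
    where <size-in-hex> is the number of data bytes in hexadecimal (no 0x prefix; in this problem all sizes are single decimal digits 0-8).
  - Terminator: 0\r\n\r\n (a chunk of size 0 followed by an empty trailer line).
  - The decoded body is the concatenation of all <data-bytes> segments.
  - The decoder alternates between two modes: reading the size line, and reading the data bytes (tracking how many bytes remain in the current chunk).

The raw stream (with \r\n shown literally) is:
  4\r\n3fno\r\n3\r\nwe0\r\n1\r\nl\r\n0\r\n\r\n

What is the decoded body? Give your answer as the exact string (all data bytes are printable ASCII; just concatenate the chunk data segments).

Answer: 3fnowe0l

Derivation:
Chunk 1: stream[0..1]='4' size=0x4=4, data at stream[3..7]='3fno' -> body[0..4], body so far='3fno'
Chunk 2: stream[9..10]='3' size=0x3=3, data at stream[12..15]='we0' -> body[4..7], body so far='3fnowe0'
Chunk 3: stream[17..18]='1' size=0x1=1, data at stream[20..21]='l' -> body[7..8], body so far='3fnowe0l'
Chunk 4: stream[23..24]='0' size=0 (terminator). Final body='3fnowe0l' (8 bytes)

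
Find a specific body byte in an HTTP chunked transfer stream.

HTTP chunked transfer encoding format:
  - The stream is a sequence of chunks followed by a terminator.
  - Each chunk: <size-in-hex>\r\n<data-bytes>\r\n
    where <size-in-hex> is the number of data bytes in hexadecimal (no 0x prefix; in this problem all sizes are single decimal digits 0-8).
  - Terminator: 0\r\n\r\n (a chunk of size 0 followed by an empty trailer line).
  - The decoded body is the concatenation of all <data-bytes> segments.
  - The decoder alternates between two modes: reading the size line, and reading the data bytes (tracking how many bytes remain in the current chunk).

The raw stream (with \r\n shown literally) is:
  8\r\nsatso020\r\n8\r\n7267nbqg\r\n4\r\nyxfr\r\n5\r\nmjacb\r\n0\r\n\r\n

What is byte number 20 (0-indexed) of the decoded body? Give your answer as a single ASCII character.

Answer: m

Derivation:
Chunk 1: stream[0..1]='8' size=0x8=8, data at stream[3..11]='satso020' -> body[0..8], body so far='satso020'
Chunk 2: stream[13..14]='8' size=0x8=8, data at stream[16..24]='7267nbqg' -> body[8..16], body so far='satso0207267nbqg'
Chunk 3: stream[26..27]='4' size=0x4=4, data at stream[29..33]='yxfr' -> body[16..20], body so far='satso0207267nbqgyxfr'
Chunk 4: stream[35..36]='5' size=0x5=5, data at stream[38..43]='mjacb' -> body[20..25], body so far='satso0207267nbqgyxfrmjacb'
Chunk 5: stream[45..46]='0' size=0 (terminator). Final body='satso0207267nbqgyxfrmjacb' (25 bytes)
Body byte 20 = 'm'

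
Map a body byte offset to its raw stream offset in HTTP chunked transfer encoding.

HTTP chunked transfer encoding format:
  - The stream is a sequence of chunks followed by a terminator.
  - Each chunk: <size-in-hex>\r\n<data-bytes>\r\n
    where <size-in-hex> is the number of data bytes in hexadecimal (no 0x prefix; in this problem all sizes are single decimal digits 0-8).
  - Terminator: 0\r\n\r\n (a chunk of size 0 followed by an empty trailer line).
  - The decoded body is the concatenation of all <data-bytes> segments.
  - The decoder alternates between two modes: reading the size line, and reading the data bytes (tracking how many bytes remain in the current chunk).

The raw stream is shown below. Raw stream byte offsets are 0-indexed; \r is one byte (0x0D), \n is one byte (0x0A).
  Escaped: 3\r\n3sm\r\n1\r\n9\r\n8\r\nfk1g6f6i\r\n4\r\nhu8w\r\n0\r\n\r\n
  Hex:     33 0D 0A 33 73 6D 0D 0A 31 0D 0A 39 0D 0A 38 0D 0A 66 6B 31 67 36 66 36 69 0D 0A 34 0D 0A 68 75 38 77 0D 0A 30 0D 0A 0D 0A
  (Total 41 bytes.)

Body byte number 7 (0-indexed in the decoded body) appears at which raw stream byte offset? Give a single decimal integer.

Answer: 20

Derivation:
Chunk 1: stream[0..1]='3' size=0x3=3, data at stream[3..6]='3sm' -> body[0..3], body so far='3sm'
Chunk 2: stream[8..9]='1' size=0x1=1, data at stream[11..12]='9' -> body[3..4], body so far='3sm9'
Chunk 3: stream[14..15]='8' size=0x8=8, data at stream[17..25]='fk1g6f6i' -> body[4..12], body so far='3sm9fk1g6f6i'
Chunk 4: stream[27..28]='4' size=0x4=4, data at stream[30..34]='hu8w' -> body[12..16], body so far='3sm9fk1g6f6ihu8w'
Chunk 5: stream[36..37]='0' size=0 (terminator). Final body='3sm9fk1g6f6ihu8w' (16 bytes)
Body byte 7 at stream offset 20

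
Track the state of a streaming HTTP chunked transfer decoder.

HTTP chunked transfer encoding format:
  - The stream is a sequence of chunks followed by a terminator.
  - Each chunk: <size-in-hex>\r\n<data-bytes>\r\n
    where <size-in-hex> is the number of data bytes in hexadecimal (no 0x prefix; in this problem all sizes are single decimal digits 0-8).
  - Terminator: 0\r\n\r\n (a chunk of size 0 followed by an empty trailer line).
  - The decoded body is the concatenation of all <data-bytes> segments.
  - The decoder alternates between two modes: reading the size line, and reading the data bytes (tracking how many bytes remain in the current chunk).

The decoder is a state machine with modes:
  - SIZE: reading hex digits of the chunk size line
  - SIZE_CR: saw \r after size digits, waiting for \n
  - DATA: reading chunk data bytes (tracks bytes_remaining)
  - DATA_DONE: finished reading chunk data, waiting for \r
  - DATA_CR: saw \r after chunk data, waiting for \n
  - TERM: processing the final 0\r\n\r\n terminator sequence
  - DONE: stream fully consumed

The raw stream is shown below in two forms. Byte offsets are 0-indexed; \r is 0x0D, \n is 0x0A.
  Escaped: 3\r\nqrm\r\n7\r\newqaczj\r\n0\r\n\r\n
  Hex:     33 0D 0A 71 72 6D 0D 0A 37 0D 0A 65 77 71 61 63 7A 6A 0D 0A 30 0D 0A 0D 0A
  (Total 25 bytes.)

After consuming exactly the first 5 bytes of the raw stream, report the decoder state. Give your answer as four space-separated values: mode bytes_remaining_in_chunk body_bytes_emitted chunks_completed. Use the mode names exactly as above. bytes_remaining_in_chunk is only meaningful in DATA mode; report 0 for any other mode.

Byte 0 = '3': mode=SIZE remaining=0 emitted=0 chunks_done=0
Byte 1 = 0x0D: mode=SIZE_CR remaining=0 emitted=0 chunks_done=0
Byte 2 = 0x0A: mode=DATA remaining=3 emitted=0 chunks_done=0
Byte 3 = 'q': mode=DATA remaining=2 emitted=1 chunks_done=0
Byte 4 = 'r': mode=DATA remaining=1 emitted=2 chunks_done=0

Answer: DATA 1 2 0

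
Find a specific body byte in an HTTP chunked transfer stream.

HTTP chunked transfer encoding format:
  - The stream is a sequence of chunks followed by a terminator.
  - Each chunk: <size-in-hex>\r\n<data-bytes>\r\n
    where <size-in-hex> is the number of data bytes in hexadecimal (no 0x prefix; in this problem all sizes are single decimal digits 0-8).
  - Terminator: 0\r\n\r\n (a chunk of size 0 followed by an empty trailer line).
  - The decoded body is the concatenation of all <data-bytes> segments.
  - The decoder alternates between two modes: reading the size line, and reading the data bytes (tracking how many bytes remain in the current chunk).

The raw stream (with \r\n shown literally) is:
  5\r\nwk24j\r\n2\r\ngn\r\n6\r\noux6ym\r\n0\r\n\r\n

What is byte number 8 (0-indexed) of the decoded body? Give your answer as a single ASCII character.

Answer: u

Derivation:
Chunk 1: stream[0..1]='5' size=0x5=5, data at stream[3..8]='wk24j' -> body[0..5], body so far='wk24j'
Chunk 2: stream[10..11]='2' size=0x2=2, data at stream[13..15]='gn' -> body[5..7], body so far='wk24jgn'
Chunk 3: stream[17..18]='6' size=0x6=6, data at stream[20..26]='oux6ym' -> body[7..13], body so far='wk24jgnoux6ym'
Chunk 4: stream[28..29]='0' size=0 (terminator). Final body='wk24jgnoux6ym' (13 bytes)
Body byte 8 = 'u'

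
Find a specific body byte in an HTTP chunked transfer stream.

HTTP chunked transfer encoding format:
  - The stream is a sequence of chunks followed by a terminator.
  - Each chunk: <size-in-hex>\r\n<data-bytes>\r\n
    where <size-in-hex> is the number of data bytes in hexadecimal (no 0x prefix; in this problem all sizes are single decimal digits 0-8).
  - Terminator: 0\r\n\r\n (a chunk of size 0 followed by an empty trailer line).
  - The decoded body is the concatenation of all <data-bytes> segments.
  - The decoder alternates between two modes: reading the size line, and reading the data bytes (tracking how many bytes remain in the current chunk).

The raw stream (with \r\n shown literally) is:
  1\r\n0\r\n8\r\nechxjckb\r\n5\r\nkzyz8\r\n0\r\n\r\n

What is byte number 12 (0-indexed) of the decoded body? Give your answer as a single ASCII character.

Answer: z

Derivation:
Chunk 1: stream[0..1]='1' size=0x1=1, data at stream[3..4]='0' -> body[0..1], body so far='0'
Chunk 2: stream[6..7]='8' size=0x8=8, data at stream[9..17]='echxjckb' -> body[1..9], body so far='0echxjckb'
Chunk 3: stream[19..20]='5' size=0x5=5, data at stream[22..27]='kzyz8' -> body[9..14], body so far='0echxjckbkzyz8'
Chunk 4: stream[29..30]='0' size=0 (terminator). Final body='0echxjckbkzyz8' (14 bytes)
Body byte 12 = 'z'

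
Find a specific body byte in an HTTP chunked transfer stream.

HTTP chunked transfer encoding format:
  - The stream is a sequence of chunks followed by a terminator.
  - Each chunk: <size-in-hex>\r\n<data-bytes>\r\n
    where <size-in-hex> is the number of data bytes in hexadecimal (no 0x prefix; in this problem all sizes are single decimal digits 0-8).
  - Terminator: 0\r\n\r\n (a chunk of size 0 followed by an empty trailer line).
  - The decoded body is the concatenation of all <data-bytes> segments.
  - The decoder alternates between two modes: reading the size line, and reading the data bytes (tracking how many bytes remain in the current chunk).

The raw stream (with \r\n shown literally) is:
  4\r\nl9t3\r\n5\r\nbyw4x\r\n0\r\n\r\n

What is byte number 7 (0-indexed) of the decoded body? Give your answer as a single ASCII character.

Answer: 4

Derivation:
Chunk 1: stream[0..1]='4' size=0x4=4, data at stream[3..7]='l9t3' -> body[0..4], body so far='l9t3'
Chunk 2: stream[9..10]='5' size=0x5=5, data at stream[12..17]='byw4x' -> body[4..9], body so far='l9t3byw4x'
Chunk 3: stream[19..20]='0' size=0 (terminator). Final body='l9t3byw4x' (9 bytes)
Body byte 7 = '4'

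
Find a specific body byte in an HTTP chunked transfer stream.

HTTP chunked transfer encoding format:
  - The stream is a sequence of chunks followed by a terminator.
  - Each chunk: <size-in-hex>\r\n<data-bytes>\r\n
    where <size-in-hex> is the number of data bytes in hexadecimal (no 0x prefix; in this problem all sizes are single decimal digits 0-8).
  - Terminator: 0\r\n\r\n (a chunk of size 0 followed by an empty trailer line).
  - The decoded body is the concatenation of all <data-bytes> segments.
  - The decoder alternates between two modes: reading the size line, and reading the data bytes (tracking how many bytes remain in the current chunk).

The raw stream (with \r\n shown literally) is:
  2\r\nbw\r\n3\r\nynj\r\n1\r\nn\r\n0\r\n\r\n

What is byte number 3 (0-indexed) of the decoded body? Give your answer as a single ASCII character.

Chunk 1: stream[0..1]='2' size=0x2=2, data at stream[3..5]='bw' -> body[0..2], body so far='bw'
Chunk 2: stream[7..8]='3' size=0x3=3, data at stream[10..13]='ynj' -> body[2..5], body so far='bwynj'
Chunk 3: stream[15..16]='1' size=0x1=1, data at stream[18..19]='n' -> body[5..6], body so far='bwynjn'
Chunk 4: stream[21..22]='0' size=0 (terminator). Final body='bwynjn' (6 bytes)
Body byte 3 = 'n'

Answer: n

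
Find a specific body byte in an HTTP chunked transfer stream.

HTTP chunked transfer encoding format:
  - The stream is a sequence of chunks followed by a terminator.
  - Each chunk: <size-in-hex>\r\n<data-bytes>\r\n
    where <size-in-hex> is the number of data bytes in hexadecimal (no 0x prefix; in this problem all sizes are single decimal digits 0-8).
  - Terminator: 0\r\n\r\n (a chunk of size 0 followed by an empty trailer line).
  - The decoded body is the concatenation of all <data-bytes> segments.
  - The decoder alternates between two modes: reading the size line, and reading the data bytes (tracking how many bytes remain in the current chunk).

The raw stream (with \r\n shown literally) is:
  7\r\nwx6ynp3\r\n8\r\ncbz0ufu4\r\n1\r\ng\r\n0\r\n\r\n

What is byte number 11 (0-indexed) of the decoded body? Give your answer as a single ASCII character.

Answer: u

Derivation:
Chunk 1: stream[0..1]='7' size=0x7=7, data at stream[3..10]='wx6ynp3' -> body[0..7], body so far='wx6ynp3'
Chunk 2: stream[12..13]='8' size=0x8=8, data at stream[15..23]='cbz0ufu4' -> body[7..15], body so far='wx6ynp3cbz0ufu4'
Chunk 3: stream[25..26]='1' size=0x1=1, data at stream[28..29]='g' -> body[15..16], body so far='wx6ynp3cbz0ufu4g'
Chunk 4: stream[31..32]='0' size=0 (terminator). Final body='wx6ynp3cbz0ufu4g' (16 bytes)
Body byte 11 = 'u'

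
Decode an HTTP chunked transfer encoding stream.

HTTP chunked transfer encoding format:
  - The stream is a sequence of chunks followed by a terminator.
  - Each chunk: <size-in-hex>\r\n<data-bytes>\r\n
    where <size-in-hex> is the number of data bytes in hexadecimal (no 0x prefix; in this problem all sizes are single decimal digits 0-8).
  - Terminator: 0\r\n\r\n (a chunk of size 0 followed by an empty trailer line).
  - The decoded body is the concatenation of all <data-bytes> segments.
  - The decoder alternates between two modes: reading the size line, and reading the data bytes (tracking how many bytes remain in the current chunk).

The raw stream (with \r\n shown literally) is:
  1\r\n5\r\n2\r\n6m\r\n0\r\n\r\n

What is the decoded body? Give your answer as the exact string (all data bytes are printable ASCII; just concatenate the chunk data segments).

Answer: 56m

Derivation:
Chunk 1: stream[0..1]='1' size=0x1=1, data at stream[3..4]='5' -> body[0..1], body so far='5'
Chunk 2: stream[6..7]='2' size=0x2=2, data at stream[9..11]='6m' -> body[1..3], body so far='56m'
Chunk 3: stream[13..14]='0' size=0 (terminator). Final body='56m' (3 bytes)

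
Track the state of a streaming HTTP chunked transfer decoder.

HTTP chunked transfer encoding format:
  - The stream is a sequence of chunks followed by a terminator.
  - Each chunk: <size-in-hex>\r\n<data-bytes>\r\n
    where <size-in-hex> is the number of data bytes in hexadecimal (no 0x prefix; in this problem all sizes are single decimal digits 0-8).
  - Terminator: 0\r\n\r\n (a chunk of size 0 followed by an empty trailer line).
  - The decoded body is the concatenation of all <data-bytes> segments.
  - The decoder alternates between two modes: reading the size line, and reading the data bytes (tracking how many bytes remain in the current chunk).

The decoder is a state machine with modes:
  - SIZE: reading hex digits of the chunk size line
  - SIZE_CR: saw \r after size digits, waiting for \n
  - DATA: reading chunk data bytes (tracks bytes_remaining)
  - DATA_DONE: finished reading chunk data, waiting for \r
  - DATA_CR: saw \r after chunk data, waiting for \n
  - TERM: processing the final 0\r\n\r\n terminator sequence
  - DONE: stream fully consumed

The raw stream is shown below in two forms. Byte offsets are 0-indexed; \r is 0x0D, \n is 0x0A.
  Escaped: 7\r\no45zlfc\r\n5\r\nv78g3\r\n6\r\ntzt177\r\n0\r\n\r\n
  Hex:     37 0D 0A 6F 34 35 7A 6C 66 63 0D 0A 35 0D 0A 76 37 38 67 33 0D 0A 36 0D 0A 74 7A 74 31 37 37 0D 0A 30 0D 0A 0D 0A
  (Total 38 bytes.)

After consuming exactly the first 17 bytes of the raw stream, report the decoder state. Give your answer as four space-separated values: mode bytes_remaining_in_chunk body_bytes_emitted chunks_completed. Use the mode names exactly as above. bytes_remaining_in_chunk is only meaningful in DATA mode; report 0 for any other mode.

Answer: DATA 3 9 1

Derivation:
Byte 0 = '7': mode=SIZE remaining=0 emitted=0 chunks_done=0
Byte 1 = 0x0D: mode=SIZE_CR remaining=0 emitted=0 chunks_done=0
Byte 2 = 0x0A: mode=DATA remaining=7 emitted=0 chunks_done=0
Byte 3 = 'o': mode=DATA remaining=6 emitted=1 chunks_done=0
Byte 4 = '4': mode=DATA remaining=5 emitted=2 chunks_done=0
Byte 5 = '5': mode=DATA remaining=4 emitted=3 chunks_done=0
Byte 6 = 'z': mode=DATA remaining=3 emitted=4 chunks_done=0
Byte 7 = 'l': mode=DATA remaining=2 emitted=5 chunks_done=0
Byte 8 = 'f': mode=DATA remaining=1 emitted=6 chunks_done=0
Byte 9 = 'c': mode=DATA_DONE remaining=0 emitted=7 chunks_done=0
Byte 10 = 0x0D: mode=DATA_CR remaining=0 emitted=7 chunks_done=0
Byte 11 = 0x0A: mode=SIZE remaining=0 emitted=7 chunks_done=1
Byte 12 = '5': mode=SIZE remaining=0 emitted=7 chunks_done=1
Byte 13 = 0x0D: mode=SIZE_CR remaining=0 emitted=7 chunks_done=1
Byte 14 = 0x0A: mode=DATA remaining=5 emitted=7 chunks_done=1
Byte 15 = 'v': mode=DATA remaining=4 emitted=8 chunks_done=1
Byte 16 = '7': mode=DATA remaining=3 emitted=9 chunks_done=1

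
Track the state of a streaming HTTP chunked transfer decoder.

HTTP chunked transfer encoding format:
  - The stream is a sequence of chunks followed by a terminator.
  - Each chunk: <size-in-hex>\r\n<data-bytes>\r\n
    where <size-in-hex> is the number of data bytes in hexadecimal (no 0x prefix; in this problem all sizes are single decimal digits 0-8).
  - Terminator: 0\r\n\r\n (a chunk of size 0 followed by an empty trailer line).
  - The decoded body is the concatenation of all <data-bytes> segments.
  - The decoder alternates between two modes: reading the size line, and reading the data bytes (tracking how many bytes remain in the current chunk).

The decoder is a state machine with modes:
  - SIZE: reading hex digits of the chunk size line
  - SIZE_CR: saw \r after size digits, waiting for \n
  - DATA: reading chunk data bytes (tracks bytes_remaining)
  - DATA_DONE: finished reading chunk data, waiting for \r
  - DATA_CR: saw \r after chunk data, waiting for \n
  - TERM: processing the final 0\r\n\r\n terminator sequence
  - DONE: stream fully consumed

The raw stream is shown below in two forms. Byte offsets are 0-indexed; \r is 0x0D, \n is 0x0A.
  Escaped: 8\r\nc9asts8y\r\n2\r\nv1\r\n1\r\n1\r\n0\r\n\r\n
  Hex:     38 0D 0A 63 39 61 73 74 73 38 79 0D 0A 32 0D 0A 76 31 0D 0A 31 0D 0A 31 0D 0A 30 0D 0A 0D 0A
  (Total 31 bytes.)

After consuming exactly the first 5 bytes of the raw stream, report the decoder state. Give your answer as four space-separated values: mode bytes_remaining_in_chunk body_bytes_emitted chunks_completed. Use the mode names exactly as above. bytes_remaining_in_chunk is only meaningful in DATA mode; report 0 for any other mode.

Answer: DATA 6 2 0

Derivation:
Byte 0 = '8': mode=SIZE remaining=0 emitted=0 chunks_done=0
Byte 1 = 0x0D: mode=SIZE_CR remaining=0 emitted=0 chunks_done=0
Byte 2 = 0x0A: mode=DATA remaining=8 emitted=0 chunks_done=0
Byte 3 = 'c': mode=DATA remaining=7 emitted=1 chunks_done=0
Byte 4 = '9': mode=DATA remaining=6 emitted=2 chunks_done=0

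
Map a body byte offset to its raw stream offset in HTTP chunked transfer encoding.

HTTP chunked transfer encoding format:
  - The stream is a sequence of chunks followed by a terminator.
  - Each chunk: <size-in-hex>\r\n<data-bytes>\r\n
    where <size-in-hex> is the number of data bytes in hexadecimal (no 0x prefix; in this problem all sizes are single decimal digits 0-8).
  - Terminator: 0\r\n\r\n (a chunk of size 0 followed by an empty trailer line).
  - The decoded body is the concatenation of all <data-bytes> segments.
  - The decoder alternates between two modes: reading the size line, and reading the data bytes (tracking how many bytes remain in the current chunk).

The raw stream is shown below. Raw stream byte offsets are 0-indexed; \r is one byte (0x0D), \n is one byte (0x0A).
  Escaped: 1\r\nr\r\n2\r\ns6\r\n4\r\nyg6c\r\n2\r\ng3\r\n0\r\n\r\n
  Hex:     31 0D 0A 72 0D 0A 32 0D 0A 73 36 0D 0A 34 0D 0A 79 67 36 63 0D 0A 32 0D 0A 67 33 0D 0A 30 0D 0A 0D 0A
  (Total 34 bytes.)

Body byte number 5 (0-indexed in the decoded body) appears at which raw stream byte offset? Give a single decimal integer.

Answer: 18

Derivation:
Chunk 1: stream[0..1]='1' size=0x1=1, data at stream[3..4]='r' -> body[0..1], body so far='r'
Chunk 2: stream[6..7]='2' size=0x2=2, data at stream[9..11]='s6' -> body[1..3], body so far='rs6'
Chunk 3: stream[13..14]='4' size=0x4=4, data at stream[16..20]='yg6c' -> body[3..7], body so far='rs6yg6c'
Chunk 4: stream[22..23]='2' size=0x2=2, data at stream[25..27]='g3' -> body[7..9], body so far='rs6yg6cg3'
Chunk 5: stream[29..30]='0' size=0 (terminator). Final body='rs6yg6cg3' (9 bytes)
Body byte 5 at stream offset 18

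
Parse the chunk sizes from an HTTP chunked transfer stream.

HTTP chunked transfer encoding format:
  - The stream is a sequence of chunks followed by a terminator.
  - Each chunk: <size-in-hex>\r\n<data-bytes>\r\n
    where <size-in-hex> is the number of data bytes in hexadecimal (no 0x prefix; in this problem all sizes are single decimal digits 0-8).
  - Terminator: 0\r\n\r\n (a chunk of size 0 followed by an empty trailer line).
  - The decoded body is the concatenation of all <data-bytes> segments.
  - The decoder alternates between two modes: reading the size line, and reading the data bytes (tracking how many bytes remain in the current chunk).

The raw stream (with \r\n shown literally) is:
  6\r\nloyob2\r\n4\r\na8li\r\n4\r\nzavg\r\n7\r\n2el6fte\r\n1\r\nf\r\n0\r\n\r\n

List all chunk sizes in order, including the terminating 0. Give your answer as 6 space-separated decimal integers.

Chunk 1: stream[0..1]='6' size=0x6=6, data at stream[3..9]='loyob2' -> body[0..6], body so far='loyob2'
Chunk 2: stream[11..12]='4' size=0x4=4, data at stream[14..18]='a8li' -> body[6..10], body so far='loyob2a8li'
Chunk 3: stream[20..21]='4' size=0x4=4, data at stream[23..27]='zavg' -> body[10..14], body so far='loyob2a8lizavg'
Chunk 4: stream[29..30]='7' size=0x7=7, data at stream[32..39]='2el6fte' -> body[14..21], body so far='loyob2a8lizavg2el6fte'
Chunk 5: stream[41..42]='1' size=0x1=1, data at stream[44..45]='f' -> body[21..22], body so far='loyob2a8lizavg2el6ftef'
Chunk 6: stream[47..48]='0' size=0 (terminator). Final body='loyob2a8lizavg2el6ftef' (22 bytes)

Answer: 6 4 4 7 1 0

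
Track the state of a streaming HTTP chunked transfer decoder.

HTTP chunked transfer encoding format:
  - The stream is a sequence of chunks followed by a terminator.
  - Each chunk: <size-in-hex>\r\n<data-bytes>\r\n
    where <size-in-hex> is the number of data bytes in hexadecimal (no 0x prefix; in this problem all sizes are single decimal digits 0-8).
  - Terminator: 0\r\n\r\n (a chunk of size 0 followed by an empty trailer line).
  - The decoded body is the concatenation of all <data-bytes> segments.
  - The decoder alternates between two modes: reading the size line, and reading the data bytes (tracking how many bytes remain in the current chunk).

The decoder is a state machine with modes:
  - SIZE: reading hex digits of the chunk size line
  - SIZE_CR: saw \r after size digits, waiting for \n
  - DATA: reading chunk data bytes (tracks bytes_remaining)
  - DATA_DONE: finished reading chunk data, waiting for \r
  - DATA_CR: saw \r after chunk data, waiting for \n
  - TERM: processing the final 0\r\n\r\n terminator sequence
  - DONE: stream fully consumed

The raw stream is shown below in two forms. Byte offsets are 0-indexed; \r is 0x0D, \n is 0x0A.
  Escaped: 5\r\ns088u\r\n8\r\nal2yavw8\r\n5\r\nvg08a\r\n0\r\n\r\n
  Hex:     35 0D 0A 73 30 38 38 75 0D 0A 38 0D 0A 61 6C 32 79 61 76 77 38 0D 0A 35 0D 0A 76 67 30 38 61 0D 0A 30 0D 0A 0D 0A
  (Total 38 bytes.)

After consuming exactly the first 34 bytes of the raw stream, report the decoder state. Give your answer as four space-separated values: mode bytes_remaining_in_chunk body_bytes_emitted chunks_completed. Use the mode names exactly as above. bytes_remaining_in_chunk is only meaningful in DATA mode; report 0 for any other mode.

Answer: SIZE 0 18 3

Derivation:
Byte 0 = '5': mode=SIZE remaining=0 emitted=0 chunks_done=0
Byte 1 = 0x0D: mode=SIZE_CR remaining=0 emitted=0 chunks_done=0
Byte 2 = 0x0A: mode=DATA remaining=5 emitted=0 chunks_done=0
Byte 3 = 's': mode=DATA remaining=4 emitted=1 chunks_done=0
Byte 4 = '0': mode=DATA remaining=3 emitted=2 chunks_done=0
Byte 5 = '8': mode=DATA remaining=2 emitted=3 chunks_done=0
Byte 6 = '8': mode=DATA remaining=1 emitted=4 chunks_done=0
Byte 7 = 'u': mode=DATA_DONE remaining=0 emitted=5 chunks_done=0
Byte 8 = 0x0D: mode=DATA_CR remaining=0 emitted=5 chunks_done=0
Byte 9 = 0x0A: mode=SIZE remaining=0 emitted=5 chunks_done=1
Byte 10 = '8': mode=SIZE remaining=0 emitted=5 chunks_done=1
Byte 11 = 0x0D: mode=SIZE_CR remaining=0 emitted=5 chunks_done=1
Byte 12 = 0x0A: mode=DATA remaining=8 emitted=5 chunks_done=1
Byte 13 = 'a': mode=DATA remaining=7 emitted=6 chunks_done=1
Byte 14 = 'l': mode=DATA remaining=6 emitted=7 chunks_done=1
Byte 15 = '2': mode=DATA remaining=5 emitted=8 chunks_done=1
Byte 16 = 'y': mode=DATA remaining=4 emitted=9 chunks_done=1
Byte 17 = 'a': mode=DATA remaining=3 emitted=10 chunks_done=1
Byte 18 = 'v': mode=DATA remaining=2 emitted=11 chunks_done=1
Byte 19 = 'w': mode=DATA remaining=1 emitted=12 chunks_done=1
Byte 20 = '8': mode=DATA_DONE remaining=0 emitted=13 chunks_done=1
Byte 21 = 0x0D: mode=DATA_CR remaining=0 emitted=13 chunks_done=1
Byte 22 = 0x0A: mode=SIZE remaining=0 emitted=13 chunks_done=2
Byte 23 = '5': mode=SIZE remaining=0 emitted=13 chunks_done=2
Byte 24 = 0x0D: mode=SIZE_CR remaining=0 emitted=13 chunks_done=2
Byte 25 = 0x0A: mode=DATA remaining=5 emitted=13 chunks_done=2
Byte 26 = 'v': mode=DATA remaining=4 emitted=14 chunks_done=2
Byte 27 = 'g': mode=DATA remaining=3 emitted=15 chunks_done=2
Byte 28 = '0': mode=DATA remaining=2 emitted=16 chunks_done=2
Byte 29 = '8': mode=DATA remaining=1 emitted=17 chunks_done=2
Byte 30 = 'a': mode=DATA_DONE remaining=0 emitted=18 chunks_done=2
Byte 31 = 0x0D: mode=DATA_CR remaining=0 emitted=18 chunks_done=2
Byte 32 = 0x0A: mode=SIZE remaining=0 emitted=18 chunks_done=3
Byte 33 = '0': mode=SIZE remaining=0 emitted=18 chunks_done=3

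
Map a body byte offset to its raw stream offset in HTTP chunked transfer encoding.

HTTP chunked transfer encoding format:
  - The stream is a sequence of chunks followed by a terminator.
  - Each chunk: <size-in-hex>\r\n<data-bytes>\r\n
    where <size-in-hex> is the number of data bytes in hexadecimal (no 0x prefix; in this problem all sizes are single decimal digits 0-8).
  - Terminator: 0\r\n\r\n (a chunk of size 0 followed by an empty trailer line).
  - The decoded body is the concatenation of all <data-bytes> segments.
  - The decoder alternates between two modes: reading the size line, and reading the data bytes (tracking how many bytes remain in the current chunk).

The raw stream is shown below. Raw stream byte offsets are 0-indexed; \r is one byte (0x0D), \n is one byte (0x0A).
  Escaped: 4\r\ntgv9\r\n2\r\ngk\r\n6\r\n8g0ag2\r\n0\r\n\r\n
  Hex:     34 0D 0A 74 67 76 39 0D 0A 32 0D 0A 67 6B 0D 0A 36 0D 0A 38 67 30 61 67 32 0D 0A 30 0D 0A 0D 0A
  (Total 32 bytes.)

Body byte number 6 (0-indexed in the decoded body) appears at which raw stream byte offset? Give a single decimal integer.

Answer: 19

Derivation:
Chunk 1: stream[0..1]='4' size=0x4=4, data at stream[3..7]='tgv9' -> body[0..4], body so far='tgv9'
Chunk 2: stream[9..10]='2' size=0x2=2, data at stream[12..14]='gk' -> body[4..6], body so far='tgv9gk'
Chunk 3: stream[16..17]='6' size=0x6=6, data at stream[19..25]='8g0ag2' -> body[6..12], body so far='tgv9gk8g0ag2'
Chunk 4: stream[27..28]='0' size=0 (terminator). Final body='tgv9gk8g0ag2' (12 bytes)
Body byte 6 at stream offset 19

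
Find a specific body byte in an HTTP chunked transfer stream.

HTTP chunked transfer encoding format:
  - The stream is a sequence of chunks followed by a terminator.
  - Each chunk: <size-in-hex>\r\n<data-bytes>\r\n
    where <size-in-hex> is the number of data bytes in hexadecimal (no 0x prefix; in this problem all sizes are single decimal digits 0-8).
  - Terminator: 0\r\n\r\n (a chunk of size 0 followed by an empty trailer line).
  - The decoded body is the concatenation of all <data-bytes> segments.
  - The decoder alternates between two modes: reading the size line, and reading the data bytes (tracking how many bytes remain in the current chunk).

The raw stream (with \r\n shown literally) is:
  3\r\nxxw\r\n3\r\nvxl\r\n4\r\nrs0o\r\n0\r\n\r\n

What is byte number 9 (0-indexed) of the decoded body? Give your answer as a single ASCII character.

Answer: o

Derivation:
Chunk 1: stream[0..1]='3' size=0x3=3, data at stream[3..6]='xxw' -> body[0..3], body so far='xxw'
Chunk 2: stream[8..9]='3' size=0x3=3, data at stream[11..14]='vxl' -> body[3..6], body so far='xxwvxl'
Chunk 3: stream[16..17]='4' size=0x4=4, data at stream[19..23]='rs0o' -> body[6..10], body so far='xxwvxlrs0o'
Chunk 4: stream[25..26]='0' size=0 (terminator). Final body='xxwvxlrs0o' (10 bytes)
Body byte 9 = 'o'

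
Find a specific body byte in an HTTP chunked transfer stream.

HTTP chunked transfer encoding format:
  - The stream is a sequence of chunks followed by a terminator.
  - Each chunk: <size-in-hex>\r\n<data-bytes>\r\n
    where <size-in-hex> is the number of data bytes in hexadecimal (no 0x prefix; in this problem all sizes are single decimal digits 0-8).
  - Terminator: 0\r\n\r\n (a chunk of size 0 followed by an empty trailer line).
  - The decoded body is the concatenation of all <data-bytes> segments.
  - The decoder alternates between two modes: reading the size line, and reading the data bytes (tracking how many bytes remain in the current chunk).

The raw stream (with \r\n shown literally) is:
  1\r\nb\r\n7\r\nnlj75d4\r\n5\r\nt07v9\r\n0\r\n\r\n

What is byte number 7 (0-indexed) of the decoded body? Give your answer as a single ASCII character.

Answer: 4

Derivation:
Chunk 1: stream[0..1]='1' size=0x1=1, data at stream[3..4]='b' -> body[0..1], body so far='b'
Chunk 2: stream[6..7]='7' size=0x7=7, data at stream[9..16]='nlj75d4' -> body[1..8], body so far='bnlj75d4'
Chunk 3: stream[18..19]='5' size=0x5=5, data at stream[21..26]='t07v9' -> body[8..13], body so far='bnlj75d4t07v9'
Chunk 4: stream[28..29]='0' size=0 (terminator). Final body='bnlj75d4t07v9' (13 bytes)
Body byte 7 = '4'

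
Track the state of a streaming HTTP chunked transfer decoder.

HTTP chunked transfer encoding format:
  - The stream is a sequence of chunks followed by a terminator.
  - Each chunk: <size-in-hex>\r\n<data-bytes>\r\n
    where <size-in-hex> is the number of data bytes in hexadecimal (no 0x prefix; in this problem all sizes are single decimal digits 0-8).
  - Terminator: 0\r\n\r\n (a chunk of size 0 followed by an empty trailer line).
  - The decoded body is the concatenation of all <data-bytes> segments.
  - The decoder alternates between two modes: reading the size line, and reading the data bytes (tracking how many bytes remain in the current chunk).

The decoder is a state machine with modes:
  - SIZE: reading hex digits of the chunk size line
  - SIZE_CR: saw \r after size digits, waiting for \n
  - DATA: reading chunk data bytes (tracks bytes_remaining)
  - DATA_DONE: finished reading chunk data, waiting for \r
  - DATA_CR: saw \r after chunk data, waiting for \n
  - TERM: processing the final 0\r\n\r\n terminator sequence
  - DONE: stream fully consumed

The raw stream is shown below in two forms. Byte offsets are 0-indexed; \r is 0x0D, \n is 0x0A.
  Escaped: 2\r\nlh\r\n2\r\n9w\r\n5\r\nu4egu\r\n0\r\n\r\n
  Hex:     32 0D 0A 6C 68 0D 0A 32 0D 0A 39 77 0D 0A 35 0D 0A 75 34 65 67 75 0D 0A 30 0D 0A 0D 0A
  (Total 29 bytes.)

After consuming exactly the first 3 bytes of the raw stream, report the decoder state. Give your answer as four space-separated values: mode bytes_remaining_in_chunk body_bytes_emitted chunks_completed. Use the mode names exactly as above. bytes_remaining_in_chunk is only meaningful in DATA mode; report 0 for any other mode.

Answer: DATA 2 0 0

Derivation:
Byte 0 = '2': mode=SIZE remaining=0 emitted=0 chunks_done=0
Byte 1 = 0x0D: mode=SIZE_CR remaining=0 emitted=0 chunks_done=0
Byte 2 = 0x0A: mode=DATA remaining=2 emitted=0 chunks_done=0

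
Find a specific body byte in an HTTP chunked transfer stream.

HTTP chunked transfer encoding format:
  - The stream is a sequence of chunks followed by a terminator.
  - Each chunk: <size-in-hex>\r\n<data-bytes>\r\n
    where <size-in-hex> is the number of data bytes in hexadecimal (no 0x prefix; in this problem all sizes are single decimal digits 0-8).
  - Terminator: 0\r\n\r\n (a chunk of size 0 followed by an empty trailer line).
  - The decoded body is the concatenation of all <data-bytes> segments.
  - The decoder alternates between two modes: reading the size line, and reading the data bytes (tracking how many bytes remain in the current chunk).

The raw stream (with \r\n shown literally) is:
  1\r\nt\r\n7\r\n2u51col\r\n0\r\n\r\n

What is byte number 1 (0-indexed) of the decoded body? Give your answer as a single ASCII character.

Chunk 1: stream[0..1]='1' size=0x1=1, data at stream[3..4]='t' -> body[0..1], body so far='t'
Chunk 2: stream[6..7]='7' size=0x7=7, data at stream[9..16]='2u51col' -> body[1..8], body so far='t2u51col'
Chunk 3: stream[18..19]='0' size=0 (terminator). Final body='t2u51col' (8 bytes)
Body byte 1 = '2'

Answer: 2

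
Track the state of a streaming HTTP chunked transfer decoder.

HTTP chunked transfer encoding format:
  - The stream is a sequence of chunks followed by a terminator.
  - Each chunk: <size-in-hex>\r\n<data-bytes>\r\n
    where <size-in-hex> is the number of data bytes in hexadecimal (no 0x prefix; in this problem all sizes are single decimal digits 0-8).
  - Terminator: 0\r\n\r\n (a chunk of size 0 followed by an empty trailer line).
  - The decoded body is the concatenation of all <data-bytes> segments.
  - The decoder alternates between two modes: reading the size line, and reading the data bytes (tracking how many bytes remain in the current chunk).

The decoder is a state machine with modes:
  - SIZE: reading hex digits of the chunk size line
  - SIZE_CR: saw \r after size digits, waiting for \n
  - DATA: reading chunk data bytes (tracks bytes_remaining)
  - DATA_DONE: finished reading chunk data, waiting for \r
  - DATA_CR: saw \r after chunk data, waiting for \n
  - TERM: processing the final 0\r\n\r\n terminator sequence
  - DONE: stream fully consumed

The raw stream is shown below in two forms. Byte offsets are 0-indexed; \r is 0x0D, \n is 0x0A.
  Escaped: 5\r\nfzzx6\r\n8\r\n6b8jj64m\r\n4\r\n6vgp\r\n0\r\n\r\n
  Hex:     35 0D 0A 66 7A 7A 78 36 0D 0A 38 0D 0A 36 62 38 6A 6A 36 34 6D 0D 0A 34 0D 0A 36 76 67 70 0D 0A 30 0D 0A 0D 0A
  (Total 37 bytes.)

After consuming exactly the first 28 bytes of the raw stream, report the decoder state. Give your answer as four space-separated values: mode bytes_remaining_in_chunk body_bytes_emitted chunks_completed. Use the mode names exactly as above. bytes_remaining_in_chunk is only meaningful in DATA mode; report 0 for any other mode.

Byte 0 = '5': mode=SIZE remaining=0 emitted=0 chunks_done=0
Byte 1 = 0x0D: mode=SIZE_CR remaining=0 emitted=0 chunks_done=0
Byte 2 = 0x0A: mode=DATA remaining=5 emitted=0 chunks_done=0
Byte 3 = 'f': mode=DATA remaining=4 emitted=1 chunks_done=0
Byte 4 = 'z': mode=DATA remaining=3 emitted=2 chunks_done=0
Byte 5 = 'z': mode=DATA remaining=2 emitted=3 chunks_done=0
Byte 6 = 'x': mode=DATA remaining=1 emitted=4 chunks_done=0
Byte 7 = '6': mode=DATA_DONE remaining=0 emitted=5 chunks_done=0
Byte 8 = 0x0D: mode=DATA_CR remaining=0 emitted=5 chunks_done=0
Byte 9 = 0x0A: mode=SIZE remaining=0 emitted=5 chunks_done=1
Byte 10 = '8': mode=SIZE remaining=0 emitted=5 chunks_done=1
Byte 11 = 0x0D: mode=SIZE_CR remaining=0 emitted=5 chunks_done=1
Byte 12 = 0x0A: mode=DATA remaining=8 emitted=5 chunks_done=1
Byte 13 = '6': mode=DATA remaining=7 emitted=6 chunks_done=1
Byte 14 = 'b': mode=DATA remaining=6 emitted=7 chunks_done=1
Byte 15 = '8': mode=DATA remaining=5 emitted=8 chunks_done=1
Byte 16 = 'j': mode=DATA remaining=4 emitted=9 chunks_done=1
Byte 17 = 'j': mode=DATA remaining=3 emitted=10 chunks_done=1
Byte 18 = '6': mode=DATA remaining=2 emitted=11 chunks_done=1
Byte 19 = '4': mode=DATA remaining=1 emitted=12 chunks_done=1
Byte 20 = 'm': mode=DATA_DONE remaining=0 emitted=13 chunks_done=1
Byte 21 = 0x0D: mode=DATA_CR remaining=0 emitted=13 chunks_done=1
Byte 22 = 0x0A: mode=SIZE remaining=0 emitted=13 chunks_done=2
Byte 23 = '4': mode=SIZE remaining=0 emitted=13 chunks_done=2
Byte 24 = 0x0D: mode=SIZE_CR remaining=0 emitted=13 chunks_done=2
Byte 25 = 0x0A: mode=DATA remaining=4 emitted=13 chunks_done=2
Byte 26 = '6': mode=DATA remaining=3 emitted=14 chunks_done=2
Byte 27 = 'v': mode=DATA remaining=2 emitted=15 chunks_done=2

Answer: DATA 2 15 2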